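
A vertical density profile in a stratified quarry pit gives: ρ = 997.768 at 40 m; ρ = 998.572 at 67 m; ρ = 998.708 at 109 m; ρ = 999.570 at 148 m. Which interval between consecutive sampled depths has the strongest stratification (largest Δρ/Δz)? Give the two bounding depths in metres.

Compute the density gradient over each adjacent pair:
  40–67 m: Δρ/Δz = 0.804/27 = 0.030 kg m⁻⁴
  67–109 m: Δρ/Δz = 0.136/42 = 3.2 × 10⁻³ kg m⁻⁴
  109–148 m: Δρ/Δz = 0.862/39 = 0.022 kg m⁻⁴
The largest gradient is in the 40–67 m interval — the pycnocline.

40–67 m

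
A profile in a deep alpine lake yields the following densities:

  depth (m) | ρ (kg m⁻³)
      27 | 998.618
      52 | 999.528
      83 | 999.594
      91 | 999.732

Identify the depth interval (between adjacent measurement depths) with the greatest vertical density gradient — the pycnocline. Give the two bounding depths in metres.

27–52 m

Compute the density gradient over each adjacent pair:
  27–52 m: Δρ/Δz = 0.910/25 = 0.036 kg m⁻⁴
  52–83 m: Δρ/Δz = 0.066/31 = 2.1 × 10⁻³ kg m⁻⁴
  83–91 m: Δρ/Δz = 0.138/8 = 0.017 kg m⁻⁴
The largest gradient is in the 27–52 m interval — the pycnocline.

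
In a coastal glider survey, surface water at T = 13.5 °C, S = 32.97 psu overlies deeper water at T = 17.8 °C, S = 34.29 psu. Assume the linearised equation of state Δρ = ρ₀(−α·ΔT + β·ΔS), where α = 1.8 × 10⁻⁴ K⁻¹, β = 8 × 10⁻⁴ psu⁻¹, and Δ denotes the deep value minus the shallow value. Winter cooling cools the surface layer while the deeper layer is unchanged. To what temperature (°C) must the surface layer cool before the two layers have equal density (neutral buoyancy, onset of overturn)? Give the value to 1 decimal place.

11.9 °C

Neutral buoyancy requires Δρ = 0, i.e. −α(T_deep − T_surf′) + β(S_deep − S_surf) = 0.
T_surf′ = T_deep − (β/α)·ΔS = 17.8 − (8 × 10⁻⁴/1.8 × 10⁻⁴)·(+1.32) = 11.933 °C.
Cooling required: 13.5 − (11.933) = 1.567 °C.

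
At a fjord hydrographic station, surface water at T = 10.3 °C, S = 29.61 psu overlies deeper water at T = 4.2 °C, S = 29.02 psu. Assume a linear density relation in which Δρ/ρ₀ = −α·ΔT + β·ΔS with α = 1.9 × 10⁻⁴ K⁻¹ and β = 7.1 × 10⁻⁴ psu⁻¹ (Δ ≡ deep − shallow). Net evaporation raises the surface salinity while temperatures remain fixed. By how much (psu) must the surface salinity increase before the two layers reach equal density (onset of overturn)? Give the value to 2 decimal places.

1.04 psu

Neutral buoyancy requires −α(T_deep − T_surf) + β(S_deep − S_surf′) = 0.
S_surf′ = S_deep − (α/β)·ΔT = 29.02 − (1.9 × 10⁻⁴/7.1 × 10⁻⁴)·(-6.1) = 30.6524 psu.
Increase required: 30.6524 − 29.61 = 1.0424 psu.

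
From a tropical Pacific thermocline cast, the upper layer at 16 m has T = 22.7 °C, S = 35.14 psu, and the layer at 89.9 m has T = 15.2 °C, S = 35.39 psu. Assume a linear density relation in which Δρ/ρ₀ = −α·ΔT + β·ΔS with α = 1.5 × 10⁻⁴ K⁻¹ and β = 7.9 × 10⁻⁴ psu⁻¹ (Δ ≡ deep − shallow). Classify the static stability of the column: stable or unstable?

ΔT = 15.2 − 22.7 = -7.5 K and ΔS = 35.39 − 35.14 = +0.25 psu (deep − shallow).
−αΔT = 1.125 × 10⁻³; βΔS = 1.975 × 10⁻⁴; sum Δρ/ρ₀ = 1.3225 × 10⁻³.
Δρ/ρ₀ > 0, so Δρ > 0: deeper water is denser → statically stable.

stable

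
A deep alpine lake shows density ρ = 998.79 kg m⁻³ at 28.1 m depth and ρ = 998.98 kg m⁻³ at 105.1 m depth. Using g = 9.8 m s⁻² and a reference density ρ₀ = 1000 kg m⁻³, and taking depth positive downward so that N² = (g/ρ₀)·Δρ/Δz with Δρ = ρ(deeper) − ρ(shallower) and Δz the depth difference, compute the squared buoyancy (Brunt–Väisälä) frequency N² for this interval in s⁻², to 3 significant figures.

Δρ = 998.98 − 998.79 = 0.19 kg m⁻³ over Δz = 105.1 − 28.1 = 77 m.
N² = (9.8/1000) × (0.19/77) = 2.4182 × 10⁻⁵ s⁻² ≈ 2.42 × 10⁻⁵ s⁻².

2.42 × 10⁻⁵ s⁻²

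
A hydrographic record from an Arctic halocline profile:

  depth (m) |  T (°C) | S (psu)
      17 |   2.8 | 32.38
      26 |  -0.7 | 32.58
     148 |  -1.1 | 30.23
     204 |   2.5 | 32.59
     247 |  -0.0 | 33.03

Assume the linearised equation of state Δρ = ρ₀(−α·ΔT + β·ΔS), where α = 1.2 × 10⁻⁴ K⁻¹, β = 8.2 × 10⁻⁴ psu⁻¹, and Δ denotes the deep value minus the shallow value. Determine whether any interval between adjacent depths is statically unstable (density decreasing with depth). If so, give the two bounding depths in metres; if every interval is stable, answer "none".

26–148 m

Evaluate Δρ/ρ₀ = −αΔT + βΔS across each adjacent pair:
  17–26 m: −αΔT+βΔS = −(1.2 × 10⁻⁴)(-3.5)+(8.2 × 10⁻⁴)(+0.20) = 5.8 × 10⁻⁴ → stable
  26–148 m: −αΔT+βΔS = −(1.2 × 10⁻⁴)(-0.4)+(8.2 × 10⁻⁴)(-2.35) = -1.9 × 10⁻³ → UNSTABLE
  148–204 m: −αΔT+βΔS = −(1.2 × 10⁻⁴)(+3.6)+(8.2 × 10⁻⁴)(+2.36) = 1.5 × 10⁻³ → stable
  204–247 m: −αΔT+βΔS = −(1.2 × 10⁻⁴)(-2.5)+(8.2 × 10⁻⁴)(+0.44) = 6.6 × 10⁻⁴ → stable
The 26–148 m interval has Δρ < 0: lighter water underlies denser water.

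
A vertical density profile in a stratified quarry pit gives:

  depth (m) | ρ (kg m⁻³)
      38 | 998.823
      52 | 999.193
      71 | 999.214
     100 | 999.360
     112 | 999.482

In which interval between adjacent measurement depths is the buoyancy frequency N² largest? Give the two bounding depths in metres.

38–52 m

Compute the density gradient over each adjacent pair:
  38–52 m: Δρ/Δz = 0.370/14 = 0.026 kg m⁻⁴
  52–71 m: Δρ/Δz = 0.021/19 = 1.1 × 10⁻³ kg m⁻⁴
  71–100 m: Δρ/Δz = 0.146/29 = 5.0 × 10⁻³ kg m⁻⁴
  100–112 m: Δρ/Δz = 0.122/12 = 0.010 kg m⁻⁴
The largest gradient is in the 38–52 m interval — the pycnocline.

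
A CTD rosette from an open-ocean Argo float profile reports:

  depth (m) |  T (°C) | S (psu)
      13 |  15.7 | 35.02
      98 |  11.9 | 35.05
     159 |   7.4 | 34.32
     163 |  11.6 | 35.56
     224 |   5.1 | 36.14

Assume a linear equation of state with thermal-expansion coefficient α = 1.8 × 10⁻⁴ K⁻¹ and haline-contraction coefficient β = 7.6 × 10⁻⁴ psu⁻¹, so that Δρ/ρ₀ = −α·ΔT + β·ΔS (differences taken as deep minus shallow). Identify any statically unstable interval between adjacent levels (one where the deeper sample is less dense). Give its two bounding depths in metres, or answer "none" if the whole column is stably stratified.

Evaluate Δρ/ρ₀ = −αΔT + βΔS across each adjacent pair:
  13–98 m: −αΔT+βΔS = −(1.8 × 10⁻⁴)(-3.8)+(7.6 × 10⁻⁴)(+0.03) = 7.1 × 10⁻⁴ → stable
  98–159 m: −αΔT+βΔS = −(1.8 × 10⁻⁴)(-4.5)+(7.6 × 10⁻⁴)(-0.73) = 2.6 × 10⁻⁴ → stable
  159–163 m: −αΔT+βΔS = −(1.8 × 10⁻⁴)(+4.2)+(7.6 × 10⁻⁴)(+1.24) = 1.9 × 10⁻⁴ → stable
  163–224 m: −αΔT+βΔS = −(1.8 × 10⁻⁴)(-6.5)+(7.6 × 10⁻⁴)(+0.58) = 1.6 × 10⁻³ → stable
Every interval has Δρ > 0: the column is stably stratified throughout.

none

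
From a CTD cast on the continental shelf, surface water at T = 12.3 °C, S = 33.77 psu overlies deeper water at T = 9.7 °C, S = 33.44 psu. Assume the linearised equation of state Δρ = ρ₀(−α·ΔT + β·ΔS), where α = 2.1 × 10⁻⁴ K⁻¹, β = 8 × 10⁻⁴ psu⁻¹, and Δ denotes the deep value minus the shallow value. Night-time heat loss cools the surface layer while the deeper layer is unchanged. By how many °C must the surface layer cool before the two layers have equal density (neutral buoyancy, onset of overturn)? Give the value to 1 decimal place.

Neutral buoyancy requires Δρ = 0, i.e. −α(T_deep − T_surf′) + β(S_deep − S_surf) = 0.
T_surf′ = T_deep − (β/α)·ΔS = 9.7 − (8 × 10⁻⁴/2.1 × 10⁻⁴)·(-0.33) = 10.957 °C.
Cooling required: 12.3 − (10.957) = 1.343 °C.

1.3 °C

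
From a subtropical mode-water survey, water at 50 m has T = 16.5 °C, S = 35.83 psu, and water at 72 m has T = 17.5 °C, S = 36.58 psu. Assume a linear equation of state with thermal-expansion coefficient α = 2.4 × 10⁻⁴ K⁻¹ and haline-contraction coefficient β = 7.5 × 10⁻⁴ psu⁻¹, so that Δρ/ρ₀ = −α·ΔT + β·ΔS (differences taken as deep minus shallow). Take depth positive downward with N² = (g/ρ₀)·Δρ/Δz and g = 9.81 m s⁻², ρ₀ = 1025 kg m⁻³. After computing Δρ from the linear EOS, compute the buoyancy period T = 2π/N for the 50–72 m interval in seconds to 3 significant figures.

ΔT = +1.0 K, ΔS = +0.75 psu (deep − shallow).
Δρ/ρ₀ = −αΔT + βΔS = -2.40 × 10⁻⁴ + 5.625 × 10⁻⁴ = 3.225 × 10⁻⁴, so Δρ ≈ 0.3306 kg m⁻³.
N² = (g/ρ₀)·Δρ/Δz = g·(Δρ/ρ₀)/Δz = 9.81 × 3.225 × 10⁻⁴ / 22 = 1.4381 × 10⁻⁴ s⁻².
N = √(1.4381 × 10⁻⁴) = 0.011992 rad s⁻¹ → T = 2π/N = 523.95 s ≈ 524 s.

524 s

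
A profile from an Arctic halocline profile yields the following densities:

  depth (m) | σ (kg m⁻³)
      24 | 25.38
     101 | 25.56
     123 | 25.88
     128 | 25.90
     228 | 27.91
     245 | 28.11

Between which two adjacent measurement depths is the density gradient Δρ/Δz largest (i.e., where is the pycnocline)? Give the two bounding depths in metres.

Compute the density gradient over each adjacent pair:
  24–101 m: Δρ/Δz = 0.18/77 = 2.3 × 10⁻³ kg m⁻⁴
  101–123 m: Δρ/Δz = 0.32/22 = 0.015 kg m⁻⁴
  123–128 m: Δρ/Δz = 0.02/5 = 4.0 × 10⁻³ kg m⁻⁴
  128–228 m: Δρ/Δz = 2.01/100 = 0.020 kg m⁻⁴
  228–245 m: Δρ/Δz = 0.20/17 = 0.012 kg m⁻⁴
The largest gradient is in the 128–228 m interval — the pycnocline.

128–228 m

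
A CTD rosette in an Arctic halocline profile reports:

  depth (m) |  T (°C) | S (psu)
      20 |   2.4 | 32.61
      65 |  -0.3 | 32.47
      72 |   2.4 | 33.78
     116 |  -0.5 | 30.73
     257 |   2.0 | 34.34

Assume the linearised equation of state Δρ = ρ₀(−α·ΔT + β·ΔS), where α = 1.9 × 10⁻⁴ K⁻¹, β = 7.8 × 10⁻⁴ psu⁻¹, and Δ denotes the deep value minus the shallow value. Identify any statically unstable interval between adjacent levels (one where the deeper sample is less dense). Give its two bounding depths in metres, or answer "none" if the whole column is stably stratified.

Evaluate Δρ/ρ₀ = −αΔT + βΔS across each adjacent pair:
  20–65 m: −αΔT+βΔS = −(1.9 × 10⁻⁴)(-2.7)+(7.8 × 10⁻⁴)(-0.14) = 4.0 × 10⁻⁴ → stable
  65–72 m: −αΔT+βΔS = −(1.9 × 10⁻⁴)(+2.7)+(7.8 × 10⁻⁴)(+1.31) = 5.1 × 10⁻⁴ → stable
  72–116 m: −αΔT+βΔS = −(1.9 × 10⁻⁴)(-2.9)+(7.8 × 10⁻⁴)(-3.05) = -1.8 × 10⁻³ → UNSTABLE
  116–257 m: −αΔT+βΔS = −(1.9 × 10⁻⁴)(+2.5)+(7.8 × 10⁻⁴)(+3.61) = 2.3 × 10⁻³ → stable
The 72–116 m interval has Δρ < 0: lighter water underlies denser water.

72–116 m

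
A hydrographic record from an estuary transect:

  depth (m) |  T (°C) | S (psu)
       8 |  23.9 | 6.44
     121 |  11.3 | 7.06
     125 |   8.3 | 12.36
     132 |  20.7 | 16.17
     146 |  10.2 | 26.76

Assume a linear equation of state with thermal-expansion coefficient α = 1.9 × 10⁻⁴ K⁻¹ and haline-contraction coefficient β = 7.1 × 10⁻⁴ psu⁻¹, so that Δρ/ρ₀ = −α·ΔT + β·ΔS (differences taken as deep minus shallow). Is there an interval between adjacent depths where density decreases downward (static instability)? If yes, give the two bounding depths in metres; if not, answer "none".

none

Evaluate Δρ/ρ₀ = −αΔT + βΔS across each adjacent pair:
  8–121 m: −αΔT+βΔS = −(1.9 × 10⁻⁴)(-12.6)+(7.1 × 10⁻⁴)(+0.62) = 2.8 × 10⁻³ → stable
  121–125 m: −αΔT+βΔS = −(1.9 × 10⁻⁴)(-3.0)+(7.1 × 10⁻⁴)(+5.30) = 4.3 × 10⁻³ → stable
  125–132 m: −αΔT+βΔS = −(1.9 × 10⁻⁴)(+12.4)+(7.1 × 10⁻⁴)(+3.81) = 3.5 × 10⁻⁴ → stable
  132–146 m: −αΔT+βΔS = −(1.9 × 10⁻⁴)(-10.5)+(7.1 × 10⁻⁴)(+10.59) = 9.5 × 10⁻³ → stable
Every interval has Δρ > 0: the column is stably stratified throughout.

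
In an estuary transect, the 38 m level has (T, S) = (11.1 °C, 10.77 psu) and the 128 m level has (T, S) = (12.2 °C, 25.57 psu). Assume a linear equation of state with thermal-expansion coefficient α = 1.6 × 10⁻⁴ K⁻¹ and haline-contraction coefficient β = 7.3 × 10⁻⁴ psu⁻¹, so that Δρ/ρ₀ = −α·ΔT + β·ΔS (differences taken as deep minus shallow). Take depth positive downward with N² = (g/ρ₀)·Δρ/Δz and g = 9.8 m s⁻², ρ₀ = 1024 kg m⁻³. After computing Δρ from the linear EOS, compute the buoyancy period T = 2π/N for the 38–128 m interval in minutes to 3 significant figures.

ΔT = +1.1 K, ΔS = +14.80 psu (deep − shallow).
Δρ/ρ₀ = −αΔT + βΔS = -1.76 × 10⁻⁴ + 0.010804 = 0.010628, so Δρ ≈ 10.88 kg m⁻³.
N² = (g/ρ₀)·Δρ/Δz = g·(Δρ/ρ₀)/Δz = 9.8 × 0.010628 / 90 = 1.1573 × 10⁻³ s⁻².
N = √(1.1573 × 10⁻³) = 0.034019 rad s⁻¹ → T = 2π/N = 184.70 s = 3.0783 min ≈ 3.08 min.

3.08 min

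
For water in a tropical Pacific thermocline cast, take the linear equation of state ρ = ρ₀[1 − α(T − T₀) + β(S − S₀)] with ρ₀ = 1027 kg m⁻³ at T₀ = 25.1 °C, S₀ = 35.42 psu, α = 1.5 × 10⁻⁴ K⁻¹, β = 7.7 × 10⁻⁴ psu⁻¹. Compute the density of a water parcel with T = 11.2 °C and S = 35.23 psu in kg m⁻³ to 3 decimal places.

T − T₀ = -13.9 K, S − S₀ = -0.19 psu.
Bracket = 1 − α·(-13.9) + β·(-0.19) = 1 + (1.9387 × 10⁻³) = 1.0019387.
ρ = 1027 × 1.0019387 = 1028.991 kg m⁻³.

1028.991 kg m⁻³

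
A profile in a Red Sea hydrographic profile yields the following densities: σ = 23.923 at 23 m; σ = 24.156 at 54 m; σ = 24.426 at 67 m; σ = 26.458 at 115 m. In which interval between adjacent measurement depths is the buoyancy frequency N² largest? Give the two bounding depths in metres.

Compute the density gradient over each adjacent pair:
  23–54 m: Δρ/Δz = 0.233/31 = 7.5 × 10⁻³ kg m⁻⁴
  54–67 m: Δρ/Δz = 0.270/13 = 0.021 kg m⁻⁴
  67–115 m: Δρ/Δz = 2.032/48 = 0.042 kg m⁻⁴
The largest gradient is in the 67–115 m interval — the pycnocline.

67–115 m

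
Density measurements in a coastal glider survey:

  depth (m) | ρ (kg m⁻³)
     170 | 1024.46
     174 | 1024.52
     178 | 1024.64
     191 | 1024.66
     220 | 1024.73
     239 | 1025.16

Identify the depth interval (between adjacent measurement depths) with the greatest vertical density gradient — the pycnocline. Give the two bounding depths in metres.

Compute the density gradient over each adjacent pair:
  170–174 m: Δρ/Δz = 0.06/4 = 0.015 kg m⁻⁴
  174–178 m: Δρ/Δz = 0.12/4 = 0.030 kg m⁻⁴
  178–191 m: Δρ/Δz = 0.02/13 = 1.5 × 10⁻³ kg m⁻⁴
  191–220 m: Δρ/Δz = 0.07/29 = 2.4 × 10⁻³ kg m⁻⁴
  220–239 m: Δρ/Δz = 0.43/19 = 0.023 kg m⁻⁴
The largest gradient is in the 174–178 m interval — the pycnocline.

174–178 m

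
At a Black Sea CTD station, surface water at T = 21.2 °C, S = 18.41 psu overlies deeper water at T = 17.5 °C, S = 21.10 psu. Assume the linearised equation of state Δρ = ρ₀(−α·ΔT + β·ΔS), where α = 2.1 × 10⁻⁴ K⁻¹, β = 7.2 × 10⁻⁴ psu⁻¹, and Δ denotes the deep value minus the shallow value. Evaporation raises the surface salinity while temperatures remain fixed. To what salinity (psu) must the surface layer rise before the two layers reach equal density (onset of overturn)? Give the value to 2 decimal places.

Neutral buoyancy requires −α(T_deep − T_surf) + β(S_deep − S_surf′) = 0.
S_surf′ = S_deep − (α/β)·ΔT = 21.10 − (2.1 × 10⁻⁴/7.2 × 10⁻⁴)·(-3.7) = 22.1792 psu.
Increase required: 22.1792 − 18.41 = 3.7692 psu.

22.18 psu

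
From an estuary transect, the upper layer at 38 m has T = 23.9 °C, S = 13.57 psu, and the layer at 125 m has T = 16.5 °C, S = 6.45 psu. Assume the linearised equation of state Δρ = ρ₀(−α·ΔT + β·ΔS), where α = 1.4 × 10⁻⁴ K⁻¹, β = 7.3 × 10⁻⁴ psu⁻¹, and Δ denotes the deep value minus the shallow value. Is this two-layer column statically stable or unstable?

unstable

ΔT = 16.5 − 23.9 = -7.4 K and ΔS = 6.45 − 13.57 = -7.12 psu (deep − shallow).
−αΔT = 1.036 × 10⁻³; βΔS = -5.1976 × 10⁻³; sum Δρ/ρ₀ = -4.1616 × 10⁻³.
Δρ/ρ₀ < 0, so Δρ < 0: deeper water is lighter → statically unstable; the column would overturn.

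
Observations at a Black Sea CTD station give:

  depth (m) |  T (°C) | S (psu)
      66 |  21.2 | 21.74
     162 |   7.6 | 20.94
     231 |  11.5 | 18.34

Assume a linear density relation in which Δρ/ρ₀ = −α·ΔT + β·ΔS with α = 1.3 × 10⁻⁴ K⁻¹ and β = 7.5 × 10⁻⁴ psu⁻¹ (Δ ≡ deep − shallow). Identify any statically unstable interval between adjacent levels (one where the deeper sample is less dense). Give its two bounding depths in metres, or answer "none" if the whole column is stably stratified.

162–231 m

Evaluate Δρ/ρ₀ = −αΔT + βΔS across each adjacent pair:
  66–162 m: −αΔT+βΔS = −(1.3 × 10⁻⁴)(-13.6)+(7.5 × 10⁻⁴)(-0.80) = 1.2 × 10⁻³ → stable
  162–231 m: −αΔT+βΔS = −(1.3 × 10⁻⁴)(+3.9)+(7.5 × 10⁻⁴)(-2.60) = -2.5 × 10⁻³ → UNSTABLE
The 162–231 m interval has Δρ < 0: lighter water underlies denser water.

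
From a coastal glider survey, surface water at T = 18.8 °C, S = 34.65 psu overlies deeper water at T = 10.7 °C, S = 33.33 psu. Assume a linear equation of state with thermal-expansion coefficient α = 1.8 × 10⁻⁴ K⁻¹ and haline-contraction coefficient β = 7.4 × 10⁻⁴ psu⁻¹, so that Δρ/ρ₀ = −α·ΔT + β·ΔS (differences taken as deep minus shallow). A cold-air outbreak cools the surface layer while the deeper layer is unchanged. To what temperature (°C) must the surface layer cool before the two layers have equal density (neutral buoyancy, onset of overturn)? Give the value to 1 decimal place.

16.1 °C

Neutral buoyancy requires Δρ = 0, i.e. −α(T_deep − T_surf′) + β(S_deep − S_surf) = 0.
T_surf′ = T_deep − (β/α)·ΔS = 10.7 − (7.4 × 10⁻⁴/1.8 × 10⁻⁴)·(-1.32) = 16.127 °C.
Cooling required: 18.8 − (16.127) = 2.673 °C.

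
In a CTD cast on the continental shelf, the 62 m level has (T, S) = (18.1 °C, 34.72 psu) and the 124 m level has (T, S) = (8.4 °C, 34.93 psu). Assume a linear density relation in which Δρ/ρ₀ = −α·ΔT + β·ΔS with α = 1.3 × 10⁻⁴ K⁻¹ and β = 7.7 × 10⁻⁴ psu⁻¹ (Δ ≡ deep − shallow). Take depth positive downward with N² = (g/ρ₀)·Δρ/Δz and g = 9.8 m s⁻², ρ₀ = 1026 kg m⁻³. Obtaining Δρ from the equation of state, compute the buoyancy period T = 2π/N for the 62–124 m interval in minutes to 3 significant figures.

6.98 min

ΔT = -9.7 K, ΔS = +0.21 psu (deep − shallow).
Δρ/ρ₀ = −αΔT + βΔS = 1.261 × 10⁻³ + 1.617 × 10⁻⁴ = 1.4227 × 10⁻³, so Δρ ≈ 1.460 kg m⁻³.
N² = (g/ρ₀)·Δρ/Δz = g·(Δρ/ρ₀)/Δz = 9.8 × 1.4227 × 10⁻³ / 62 = 2.2488 × 10⁻⁴ s⁻².
N = √(2.2488 × 10⁻⁴) = 0.014996 rad s⁻¹ → T = 2π/N = 418.99 s = 6.9832 min ≈ 6.98 min.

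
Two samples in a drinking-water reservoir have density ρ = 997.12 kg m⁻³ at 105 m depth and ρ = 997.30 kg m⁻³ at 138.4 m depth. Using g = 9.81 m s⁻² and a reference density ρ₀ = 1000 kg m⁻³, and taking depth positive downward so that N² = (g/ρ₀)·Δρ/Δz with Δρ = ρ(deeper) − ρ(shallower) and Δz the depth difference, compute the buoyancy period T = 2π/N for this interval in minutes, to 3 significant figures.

Δρ = 997.30 − 997.12 = 0.18 kg m⁻³ over Δz = 138.4 − 105 = 33.4 m.
N² = (9.81/1000) × (0.18/33.4) = 5.2868 × 10⁻⁵ s⁻².
N = √(5.2868 × 10⁻⁵) = 7.2710 × 10⁻³ rad s⁻¹, so T = 2π/N = 864.14 s = 14.402 min ≈ 14.4 min.
A positive N² confirms static stability across the interval.

14.4 min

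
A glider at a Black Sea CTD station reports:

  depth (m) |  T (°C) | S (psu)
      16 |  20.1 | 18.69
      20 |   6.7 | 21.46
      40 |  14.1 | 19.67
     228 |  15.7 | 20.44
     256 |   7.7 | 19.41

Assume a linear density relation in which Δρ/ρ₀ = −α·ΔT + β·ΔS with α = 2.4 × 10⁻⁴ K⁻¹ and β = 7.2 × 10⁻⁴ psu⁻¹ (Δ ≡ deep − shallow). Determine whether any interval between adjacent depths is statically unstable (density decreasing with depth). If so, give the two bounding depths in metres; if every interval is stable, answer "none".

20–40 m

Evaluate Δρ/ρ₀ = −αΔT + βΔS across each adjacent pair:
  16–20 m: −αΔT+βΔS = −(2.4 × 10⁻⁴)(-13.4)+(7.2 × 10⁻⁴)(+2.77) = 5.2 × 10⁻³ → stable
  20–40 m: −αΔT+βΔS = −(2.4 × 10⁻⁴)(+7.4)+(7.2 × 10⁻⁴)(-1.79) = -3.1 × 10⁻³ → UNSTABLE
  40–228 m: −αΔT+βΔS = −(2.4 × 10⁻⁴)(+1.6)+(7.2 × 10⁻⁴)(+0.77) = 1.7 × 10⁻⁴ → stable
  228–256 m: −αΔT+βΔS = −(2.4 × 10⁻⁴)(-8.0)+(7.2 × 10⁻⁴)(-1.03) = 1.2 × 10⁻³ → stable
The 20–40 m interval has Δρ < 0: lighter water underlies denser water.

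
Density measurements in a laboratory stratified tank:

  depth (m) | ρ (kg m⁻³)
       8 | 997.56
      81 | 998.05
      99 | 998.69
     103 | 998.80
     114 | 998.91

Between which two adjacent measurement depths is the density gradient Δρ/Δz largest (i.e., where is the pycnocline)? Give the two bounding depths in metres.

81–99 m

Compute the density gradient over each adjacent pair:
  8–81 m: Δρ/Δz = 0.49/73 = 6.7 × 10⁻³ kg m⁻⁴
  81–99 m: Δρ/Δz = 0.64/18 = 0.036 kg m⁻⁴
  99–103 m: Δρ/Δz = 0.11/4 = 0.028 kg m⁻⁴
  103–114 m: Δρ/Δz = 0.11/11 = 0.010 kg m⁻⁴
The largest gradient is in the 81–99 m interval — the pycnocline.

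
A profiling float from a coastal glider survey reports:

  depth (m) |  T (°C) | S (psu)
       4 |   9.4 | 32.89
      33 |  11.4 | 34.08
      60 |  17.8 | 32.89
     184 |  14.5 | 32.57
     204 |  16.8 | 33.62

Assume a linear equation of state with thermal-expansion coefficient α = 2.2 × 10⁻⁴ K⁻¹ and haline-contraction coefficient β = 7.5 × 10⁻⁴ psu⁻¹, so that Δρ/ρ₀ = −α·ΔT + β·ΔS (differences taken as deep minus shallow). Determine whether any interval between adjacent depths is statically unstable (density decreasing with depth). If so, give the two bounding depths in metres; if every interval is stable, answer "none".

33–60 m

Evaluate Δρ/ρ₀ = −αΔT + βΔS across each adjacent pair:
  4–33 m: −αΔT+βΔS = −(2.2 × 10⁻⁴)(+2.0)+(7.5 × 10⁻⁴)(+1.19) = 4.5 × 10⁻⁴ → stable
  33–60 m: −αΔT+βΔS = −(2.2 × 10⁻⁴)(+6.4)+(7.5 × 10⁻⁴)(-1.19) = -2.3 × 10⁻³ → UNSTABLE
  60–184 m: −αΔT+βΔS = −(2.2 × 10⁻⁴)(-3.3)+(7.5 × 10⁻⁴)(-0.32) = 4.9 × 10⁻⁴ → stable
  184–204 m: −αΔT+βΔS = −(2.2 × 10⁻⁴)(+2.3)+(7.5 × 10⁻⁴)(+1.05) = 2.8 × 10⁻⁴ → stable
The 33–60 m interval has Δρ < 0: lighter water underlies denser water.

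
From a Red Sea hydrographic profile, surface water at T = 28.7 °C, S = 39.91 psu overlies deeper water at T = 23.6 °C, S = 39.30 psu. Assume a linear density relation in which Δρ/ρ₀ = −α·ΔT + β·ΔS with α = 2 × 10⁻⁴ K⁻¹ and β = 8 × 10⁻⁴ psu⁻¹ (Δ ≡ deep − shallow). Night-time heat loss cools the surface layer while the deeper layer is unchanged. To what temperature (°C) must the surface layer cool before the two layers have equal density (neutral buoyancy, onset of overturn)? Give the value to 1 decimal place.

26.0 °C

Neutral buoyancy requires Δρ = 0, i.e. −α(T_deep − T_surf′) + β(S_deep − S_surf) = 0.
T_surf′ = T_deep − (β/α)·ΔS = 23.6 − (8 × 10⁻⁴/2 × 10⁻⁴)·(-0.61) = 26.040 °C.
Cooling required: 28.7 − (26.040) = 2.660 °C.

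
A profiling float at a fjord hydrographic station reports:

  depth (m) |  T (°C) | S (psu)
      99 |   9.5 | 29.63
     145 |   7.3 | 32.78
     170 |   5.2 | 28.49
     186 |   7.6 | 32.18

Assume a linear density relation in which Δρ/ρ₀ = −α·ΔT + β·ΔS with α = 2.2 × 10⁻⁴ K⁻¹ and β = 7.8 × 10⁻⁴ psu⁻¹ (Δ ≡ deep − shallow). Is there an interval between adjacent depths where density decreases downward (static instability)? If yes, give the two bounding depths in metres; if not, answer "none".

Evaluate Δρ/ρ₀ = −αΔT + βΔS across each adjacent pair:
  99–145 m: −αΔT+βΔS = −(2.2 × 10⁻⁴)(-2.2)+(7.8 × 10⁻⁴)(+3.15) = 2.9 × 10⁻³ → stable
  145–170 m: −αΔT+βΔS = −(2.2 × 10⁻⁴)(-2.1)+(7.8 × 10⁻⁴)(-4.29) = -2.9 × 10⁻³ → UNSTABLE
  170–186 m: −αΔT+βΔS = −(2.2 × 10⁻⁴)(+2.4)+(7.8 × 10⁻⁴)(+3.69) = 2.4 × 10⁻³ → stable
The 145–170 m interval has Δρ < 0: lighter water underlies denser water.

145–170 m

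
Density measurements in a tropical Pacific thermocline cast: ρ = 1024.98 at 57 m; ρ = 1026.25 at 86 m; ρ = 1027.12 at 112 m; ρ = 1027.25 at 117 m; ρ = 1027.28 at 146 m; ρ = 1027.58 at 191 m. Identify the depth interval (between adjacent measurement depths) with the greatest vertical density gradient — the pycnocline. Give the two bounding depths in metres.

Compute the density gradient over each adjacent pair:
  57–86 m: Δρ/Δz = 1.27/29 = 0.044 kg m⁻⁴
  86–112 m: Δρ/Δz = 0.87/26 = 0.033 kg m⁻⁴
  112–117 m: Δρ/Δz = 0.13/5 = 0.026 kg m⁻⁴
  117–146 m: Δρ/Δz = 0.03/29 = 1.0 × 10⁻³ kg m⁻⁴
  146–191 m: Δρ/Δz = 0.30/45 = 6.7 × 10⁻³ kg m⁻⁴
The largest gradient is in the 57–86 m interval — the pycnocline.

57–86 m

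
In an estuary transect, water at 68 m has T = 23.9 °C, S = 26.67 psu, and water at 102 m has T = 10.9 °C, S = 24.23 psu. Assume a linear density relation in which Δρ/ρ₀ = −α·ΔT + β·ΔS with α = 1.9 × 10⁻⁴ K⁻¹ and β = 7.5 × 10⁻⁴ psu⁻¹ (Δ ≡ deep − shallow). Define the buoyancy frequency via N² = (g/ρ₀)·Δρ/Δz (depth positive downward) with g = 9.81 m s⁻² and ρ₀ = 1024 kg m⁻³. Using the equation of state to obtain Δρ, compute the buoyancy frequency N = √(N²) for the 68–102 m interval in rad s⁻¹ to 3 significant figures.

0.0136 rad s⁻¹

ΔT = -13.0 K, ΔS = -2.44 psu (deep − shallow).
Δρ/ρ₀ = −αΔT + βΔS = 2.47 × 10⁻³ − 1.83 × 10⁻³ = 6.40 × 10⁻⁴, so Δρ ≈ 0.6554 kg m⁻³.
N² = (g/ρ₀)·Δρ/Δz = g·(Δρ/ρ₀)/Δz = 9.81 × 6.40 × 10⁻⁴ / 34 = 1.8466 × 10⁻⁴ s⁻².
N = √(1.8466 × 10⁻⁴) = 0.013589 rad s⁻¹ ≈ 0.0136 rad s⁻¹.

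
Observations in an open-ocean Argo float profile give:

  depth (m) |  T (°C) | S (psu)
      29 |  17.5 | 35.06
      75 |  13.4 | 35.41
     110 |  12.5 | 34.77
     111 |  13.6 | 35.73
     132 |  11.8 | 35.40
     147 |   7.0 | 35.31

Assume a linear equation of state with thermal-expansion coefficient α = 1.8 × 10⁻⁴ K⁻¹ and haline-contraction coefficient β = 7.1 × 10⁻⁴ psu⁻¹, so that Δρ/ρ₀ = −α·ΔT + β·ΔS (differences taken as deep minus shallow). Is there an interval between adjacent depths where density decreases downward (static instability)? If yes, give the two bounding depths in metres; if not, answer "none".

75–110 m

Evaluate Δρ/ρ₀ = −αΔT + βΔS across each adjacent pair:
  29–75 m: −αΔT+βΔS = −(1.8 × 10⁻⁴)(-4.1)+(7.1 × 10⁻⁴)(+0.35) = 9.9 × 10⁻⁴ → stable
  75–110 m: −αΔT+βΔS = −(1.8 × 10⁻⁴)(-0.9)+(7.1 × 10⁻⁴)(-0.64) = -2.9 × 10⁻⁴ → UNSTABLE
  110–111 m: −αΔT+βΔS = −(1.8 × 10⁻⁴)(+1.1)+(7.1 × 10⁻⁴)(+0.96) = 4.8 × 10⁻⁴ → stable
  111–132 m: −αΔT+βΔS = −(1.8 × 10⁻⁴)(-1.8)+(7.1 × 10⁻⁴)(-0.33) = 9.0 × 10⁻⁵ → stable
  132–147 m: −αΔT+βΔS = −(1.8 × 10⁻⁴)(-4.8)+(7.1 × 10⁻⁴)(-0.09) = 8.0 × 10⁻⁴ → stable
The 75–110 m interval has Δρ < 0: lighter water underlies denser water.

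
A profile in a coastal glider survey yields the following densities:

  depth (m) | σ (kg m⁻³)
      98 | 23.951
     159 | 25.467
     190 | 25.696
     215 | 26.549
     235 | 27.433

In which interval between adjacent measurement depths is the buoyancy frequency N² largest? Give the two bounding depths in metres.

215–235 m

Compute the density gradient over each adjacent pair:
  98–159 m: Δρ/Δz = 1.516/61 = 0.025 kg m⁻⁴
  159–190 m: Δρ/Δz = 0.229/31 = 7.4 × 10⁻³ kg m⁻⁴
  190–215 m: Δρ/Δz = 0.853/25 = 0.034 kg m⁻⁴
  215–235 m: Δρ/Δz = 0.884/20 = 0.044 kg m⁻⁴
The largest gradient is in the 215–235 m interval — the pycnocline.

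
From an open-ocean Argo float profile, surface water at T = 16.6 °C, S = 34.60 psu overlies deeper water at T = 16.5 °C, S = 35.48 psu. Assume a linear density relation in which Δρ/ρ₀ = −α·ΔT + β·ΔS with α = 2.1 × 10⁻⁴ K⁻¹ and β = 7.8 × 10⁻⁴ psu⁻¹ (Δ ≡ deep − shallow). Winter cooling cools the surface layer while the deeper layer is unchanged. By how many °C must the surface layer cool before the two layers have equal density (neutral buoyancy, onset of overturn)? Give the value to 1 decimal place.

3.4 °C

Neutral buoyancy requires Δρ = 0, i.e. −α(T_deep − T_surf′) + β(S_deep − S_surf) = 0.
T_surf′ = T_deep − (β/α)·ΔS = 16.5 − (7.8 × 10⁻⁴/2.1 × 10⁻⁴)·(+0.88) = 13.231 °C.
Cooling required: 16.6 − (13.231) = 3.369 °C.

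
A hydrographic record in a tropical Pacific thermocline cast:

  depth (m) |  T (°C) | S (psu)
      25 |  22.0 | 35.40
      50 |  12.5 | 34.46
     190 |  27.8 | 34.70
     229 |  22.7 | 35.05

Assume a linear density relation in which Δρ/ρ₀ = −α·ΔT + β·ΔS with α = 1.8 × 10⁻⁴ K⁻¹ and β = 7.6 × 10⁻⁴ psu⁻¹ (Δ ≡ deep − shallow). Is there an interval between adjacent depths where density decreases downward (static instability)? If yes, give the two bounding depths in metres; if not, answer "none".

Evaluate Δρ/ρ₀ = −αΔT + βΔS across each adjacent pair:
  25–50 m: −αΔT+βΔS = −(1.8 × 10⁻⁴)(-9.5)+(7.6 × 10⁻⁴)(-0.94) = 1.0 × 10⁻³ → stable
  50–190 m: −αΔT+βΔS = −(1.8 × 10⁻⁴)(+15.3)+(7.6 × 10⁻⁴)(+0.24) = -2.6 × 10⁻³ → UNSTABLE
  190–229 m: −αΔT+βΔS = −(1.8 × 10⁻⁴)(-5.1)+(7.6 × 10⁻⁴)(+0.35) = 1.2 × 10⁻³ → stable
The 50–190 m interval has Δρ < 0: lighter water underlies denser water.

50–190 m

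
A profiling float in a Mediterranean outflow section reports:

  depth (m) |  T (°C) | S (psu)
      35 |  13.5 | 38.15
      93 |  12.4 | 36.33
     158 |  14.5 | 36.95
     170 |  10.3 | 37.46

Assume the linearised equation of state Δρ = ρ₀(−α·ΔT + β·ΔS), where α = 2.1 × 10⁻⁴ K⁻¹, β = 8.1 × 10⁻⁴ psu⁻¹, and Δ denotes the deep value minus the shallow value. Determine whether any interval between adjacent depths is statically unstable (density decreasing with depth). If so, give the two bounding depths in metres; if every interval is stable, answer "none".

Evaluate Δρ/ρ₀ = −αΔT + βΔS across each adjacent pair:
  35–93 m: −αΔT+βΔS = −(2.1 × 10⁻⁴)(-1.1)+(8.1 × 10⁻⁴)(-1.82) = -1.2 × 10⁻³ → UNSTABLE
  93–158 m: −αΔT+βΔS = −(2.1 × 10⁻⁴)(+2.1)+(8.1 × 10⁻⁴)(+0.62) = 6.1 × 10⁻⁵ → stable
  158–170 m: −αΔT+βΔS = −(2.1 × 10⁻⁴)(-4.2)+(8.1 × 10⁻⁴)(+0.51) = 1.3 × 10⁻³ → stable
The 35–93 m interval has Δρ < 0: lighter water underlies denser water.

35–93 m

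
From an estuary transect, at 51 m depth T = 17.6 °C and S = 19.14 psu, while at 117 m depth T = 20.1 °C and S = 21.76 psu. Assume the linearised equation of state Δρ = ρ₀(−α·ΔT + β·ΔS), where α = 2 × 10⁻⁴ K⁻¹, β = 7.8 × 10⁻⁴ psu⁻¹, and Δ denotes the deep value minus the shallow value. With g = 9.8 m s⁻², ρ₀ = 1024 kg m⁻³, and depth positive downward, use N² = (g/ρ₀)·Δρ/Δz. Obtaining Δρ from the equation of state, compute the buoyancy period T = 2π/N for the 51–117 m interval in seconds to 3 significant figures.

ΔT = +2.5 K, ΔS = +2.62 psu (deep − shallow).
Δρ/ρ₀ = −αΔT + βΔS = -5.00 × 10⁻⁴ + 2.0436 × 10⁻³ = 1.5436 × 10⁻³, so Δρ ≈ 1.581 kg m⁻³.
N² = (g/ρ₀)·Δρ/Δz = g·(Δρ/ρ₀)/Δz = 9.8 × 1.5436 × 10⁻³ / 66 = 2.2920 × 10⁻⁴ s⁻².
N = √(2.2920 × 10⁻⁴) = 0.015139 rad s⁻¹ → T = 2π/N = 415.03 s ≈ 415 s.

415 s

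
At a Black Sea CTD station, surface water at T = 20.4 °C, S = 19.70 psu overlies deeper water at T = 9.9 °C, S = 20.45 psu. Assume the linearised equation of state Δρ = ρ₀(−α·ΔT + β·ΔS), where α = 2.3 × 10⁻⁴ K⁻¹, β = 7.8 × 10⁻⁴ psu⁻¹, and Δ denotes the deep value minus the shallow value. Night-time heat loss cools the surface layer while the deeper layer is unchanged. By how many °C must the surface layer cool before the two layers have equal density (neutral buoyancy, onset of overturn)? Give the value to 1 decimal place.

13.0 °C

Neutral buoyancy requires Δρ = 0, i.e. −α(T_deep − T_surf′) + β(S_deep − S_surf) = 0.
T_surf′ = T_deep − (β/α)·ΔS = 9.9 − (7.8 × 10⁻⁴/2.3 × 10⁻⁴)·(+0.75) = 7.357 °C.
Cooling required: 20.4 − (7.357) = 13.043 °C.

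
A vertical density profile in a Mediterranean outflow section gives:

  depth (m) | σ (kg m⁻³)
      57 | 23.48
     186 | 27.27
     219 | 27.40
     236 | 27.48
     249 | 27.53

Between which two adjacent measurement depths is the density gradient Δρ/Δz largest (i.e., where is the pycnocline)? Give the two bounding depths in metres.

Compute the density gradient over each adjacent pair:
  57–186 m: Δρ/Δz = 3.79/129 = 0.029 kg m⁻⁴
  186–219 m: Δρ/Δz = 0.13/33 = 3.9 × 10⁻³ kg m⁻⁴
  219–236 m: Δρ/Δz = 0.08/17 = 4.7 × 10⁻³ kg m⁻⁴
  236–249 m: Δρ/Δz = 0.05/13 = 3.8 × 10⁻³ kg m⁻⁴
The largest gradient is in the 57–186 m interval — the pycnocline.

57–186 m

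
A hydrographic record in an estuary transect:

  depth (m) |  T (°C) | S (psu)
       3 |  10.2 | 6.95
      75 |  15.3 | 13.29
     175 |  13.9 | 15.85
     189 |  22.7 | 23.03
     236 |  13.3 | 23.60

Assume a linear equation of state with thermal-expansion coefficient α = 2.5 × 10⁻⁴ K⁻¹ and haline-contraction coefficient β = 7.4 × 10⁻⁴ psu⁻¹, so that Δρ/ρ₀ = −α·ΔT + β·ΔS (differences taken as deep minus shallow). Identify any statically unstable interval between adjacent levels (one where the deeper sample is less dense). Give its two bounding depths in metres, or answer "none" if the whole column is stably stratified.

none

Evaluate Δρ/ρ₀ = −αΔT + βΔS across each adjacent pair:
  3–75 m: −αΔT+βΔS = −(2.5 × 10⁻⁴)(+5.1)+(7.4 × 10⁻⁴)(+6.34) = 3.4 × 10⁻³ → stable
  75–175 m: −αΔT+βΔS = −(2.5 × 10⁻⁴)(-1.4)+(7.4 × 10⁻⁴)(+2.56) = 2.2 × 10⁻³ → stable
  175–189 m: −αΔT+βΔS = −(2.5 × 10⁻⁴)(+8.8)+(7.4 × 10⁻⁴)(+7.18) = 3.1 × 10⁻³ → stable
  189–236 m: −αΔT+βΔS = −(2.5 × 10⁻⁴)(-9.4)+(7.4 × 10⁻⁴)(+0.57) = 2.8 × 10⁻³ → stable
Every interval has Δρ > 0: the column is stably stratified throughout.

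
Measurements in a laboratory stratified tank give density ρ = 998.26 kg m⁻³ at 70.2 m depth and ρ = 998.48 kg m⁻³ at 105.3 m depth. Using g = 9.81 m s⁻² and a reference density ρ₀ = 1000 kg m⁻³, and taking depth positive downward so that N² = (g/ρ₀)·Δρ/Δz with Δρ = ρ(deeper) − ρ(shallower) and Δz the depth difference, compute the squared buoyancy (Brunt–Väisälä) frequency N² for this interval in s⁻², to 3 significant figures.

6.15 × 10⁻⁵ s⁻²

Δρ = 998.48 − 998.26 = 0.22 kg m⁻³ over Δz = 105.3 − 70.2 = 35.1 m.
N² = (9.81/1000) × (0.22/35.1) = 6.1487 × 10⁻⁵ s⁻² ≈ 6.15 × 10⁻⁵ s⁻².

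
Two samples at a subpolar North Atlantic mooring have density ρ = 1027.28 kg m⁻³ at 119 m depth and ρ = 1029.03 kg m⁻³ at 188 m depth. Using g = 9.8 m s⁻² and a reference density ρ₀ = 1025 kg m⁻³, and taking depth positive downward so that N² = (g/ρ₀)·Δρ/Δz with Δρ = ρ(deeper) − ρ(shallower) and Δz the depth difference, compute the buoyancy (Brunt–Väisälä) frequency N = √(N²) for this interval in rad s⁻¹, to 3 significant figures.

Δρ = 1029.03 − 1027.28 = 1.75 kg m⁻³ over Δz = 188 − 119 = 69 m.
N² = (9.8/1025) × (1.75/69) = 2.4249 × 10⁻⁴ s⁻².
N = √(2.4249 × 10⁻⁴) = 0.015572 rad s⁻¹ ≈ 0.0156 rad s⁻¹.

0.0156 rad s⁻¹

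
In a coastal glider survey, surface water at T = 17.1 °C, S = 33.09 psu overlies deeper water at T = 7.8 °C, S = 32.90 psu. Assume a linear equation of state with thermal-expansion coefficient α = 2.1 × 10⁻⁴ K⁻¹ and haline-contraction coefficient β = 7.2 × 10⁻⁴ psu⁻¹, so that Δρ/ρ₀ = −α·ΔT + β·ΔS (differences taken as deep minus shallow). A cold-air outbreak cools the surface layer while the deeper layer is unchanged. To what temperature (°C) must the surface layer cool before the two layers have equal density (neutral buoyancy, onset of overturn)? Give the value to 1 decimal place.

Neutral buoyancy requires Δρ = 0, i.e. −α(T_deep − T_surf′) + β(S_deep − S_surf) = 0.
T_surf′ = T_deep − (β/α)·ΔS = 7.8 − (7.2 × 10⁻⁴/2.1 × 10⁻⁴)·(-0.19) = 8.451 °C.
Cooling required: 17.1 − (8.451) = 8.649 °C.

8.5 °C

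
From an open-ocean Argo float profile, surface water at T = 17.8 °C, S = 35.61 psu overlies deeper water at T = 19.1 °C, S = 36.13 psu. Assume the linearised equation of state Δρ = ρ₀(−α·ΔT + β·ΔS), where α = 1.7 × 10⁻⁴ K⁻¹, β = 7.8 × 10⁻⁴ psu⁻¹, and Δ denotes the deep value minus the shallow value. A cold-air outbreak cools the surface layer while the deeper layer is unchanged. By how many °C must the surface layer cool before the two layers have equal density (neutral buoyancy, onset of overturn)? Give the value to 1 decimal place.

Neutral buoyancy requires Δρ = 0, i.e. −α(T_deep − T_surf′) + β(S_deep − S_surf) = 0.
T_surf′ = T_deep − (β/α)·ΔS = 19.1 − (7.8 × 10⁻⁴/1.7 × 10⁻⁴)·(+0.52) = 16.714 °C.
Cooling required: 17.8 − (16.714) = 1.086 °C.

1.1 °C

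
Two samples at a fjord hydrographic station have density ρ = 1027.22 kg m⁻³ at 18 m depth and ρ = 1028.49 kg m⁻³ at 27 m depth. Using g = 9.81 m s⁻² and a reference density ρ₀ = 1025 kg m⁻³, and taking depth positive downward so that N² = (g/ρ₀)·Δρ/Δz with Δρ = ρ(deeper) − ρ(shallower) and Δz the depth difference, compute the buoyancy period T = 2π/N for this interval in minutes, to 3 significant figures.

Δρ = 1028.49 − 1027.22 = 1.27 kg m⁻³ over Δz = 27 − 18 = 9 m.
N² = (9.81/1025) × (1.27/9) = 1.3505 × 10⁻³ s⁻².
N = √(1.3505 × 10⁻³) = 0.036749 rad s⁻¹, so T = 2π/N = 170.98 s = 2.8497 min ≈ 2.85 min.

2.85 min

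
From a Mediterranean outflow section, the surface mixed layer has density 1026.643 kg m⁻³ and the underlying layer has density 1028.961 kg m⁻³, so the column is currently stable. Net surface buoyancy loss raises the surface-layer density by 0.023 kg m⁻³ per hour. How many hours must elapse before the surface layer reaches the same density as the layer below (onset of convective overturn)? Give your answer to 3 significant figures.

Density deficit of the surface layer: 1028.961 − 1026.643 = 2.318 kg m⁻³.
Required change = 2.318 / 0.023 = 101 hours.

101 hours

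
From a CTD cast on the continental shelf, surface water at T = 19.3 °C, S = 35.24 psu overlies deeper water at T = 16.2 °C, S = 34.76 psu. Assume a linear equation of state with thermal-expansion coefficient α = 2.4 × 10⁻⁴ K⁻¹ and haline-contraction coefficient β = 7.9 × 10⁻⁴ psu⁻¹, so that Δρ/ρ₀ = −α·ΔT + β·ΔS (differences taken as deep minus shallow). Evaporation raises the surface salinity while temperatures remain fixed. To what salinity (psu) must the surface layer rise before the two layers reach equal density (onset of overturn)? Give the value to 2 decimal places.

Neutral buoyancy requires −α(T_deep − T_surf) + β(S_deep − S_surf′) = 0.
S_surf′ = S_deep − (α/β)·ΔT = 34.76 − (2.4 × 10⁻⁴/7.9 × 10⁻⁴)·(-3.1) = 35.7018 psu.
Increase required: 35.7018 − 35.24 = 0.4618 psu.

35.70 psu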